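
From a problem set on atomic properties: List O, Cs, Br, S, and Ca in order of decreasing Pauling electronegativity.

O, Br, S, Ca, Cs

O is in period 2, group 16; S is in period 3, group 16; Ca is in period 4, group 2; Br is in period 4, group 17; Cs is in period 6, group 1.
EN rises left→right (higher Z_eff, smaller atoms) and falls top→bottom (larger, more shielded atoms).
These span different periods and groups, so the two trends combine.
Ca > Cs: both effects reinforce here, so Ca is clearly the higher of the two.
S > Ca: relative to Ca, both the across-period and down-group shifts push S's electronegativity up.
Br > S: the two effects oppose for this pair; the across-period effect wins (2.96 vs 2.58).
O > Br: the two effects oppose for this pair; the down-group effect wins (3.44 vs 2.96).
Tabulated electronegativity (Pauling): O 3.44, S 2.58, Ca 1.00, Br 2.96, Cs 0.79.
So from highest to lowest: O > Br > S > Ca > Cs.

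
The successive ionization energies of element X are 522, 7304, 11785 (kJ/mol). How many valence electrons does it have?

Look for the largest jump between consecutive ionization energies: IE2/IE1 ≈ 14.0, far larger than any earlier ratio.
That jump marks the point where a core electron is being removed. So the atom has 1 valence electron.

1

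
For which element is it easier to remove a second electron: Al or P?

IE_2 is the cost of taking one more electron from the +1 cation: Al⁺ still has 2 valence electrons; P⁺ still has 4 valence electrons.
All are still removing valence electrons, so compare the +1 ions as you would atoms: IE_2 generally rises across a period (higher Z_eff) and falls down a group (larger shell), subject to the usual subshell exceptions.
Valence configurations: Al⁺ [Ne]3s², P⁺ [Ne]3s²3p².
Approximate IE_2 values (kJ/mol): Al 1817, P 1907.
Overall IE_2 order: Al < P.

Al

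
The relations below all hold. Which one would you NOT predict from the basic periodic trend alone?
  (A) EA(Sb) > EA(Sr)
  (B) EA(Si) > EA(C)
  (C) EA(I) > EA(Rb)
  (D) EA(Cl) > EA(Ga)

The general trend: electron affinity increases across a period and decreases down a group.
(A) Sb (period 5, group 15) vs Sr (period 5, group 2): the stated order agrees with the simple trend.
(B) Si (period 3, group 14) vs C (period 2, group 14): the stated order contradicts the simple trend.
(C) I (period 5, group 17) vs Rb (period 5, group 1): the stated order agrees with the simple trend.
(D) Cl (period 3, group 17) vs Ga (period 4, group 13): the stated order agrees with the simple trend.
The exception is (B): Si's larger, more diffuse 3p orbitals accept an added electron slightly more readily than C's compact 2p.

(B)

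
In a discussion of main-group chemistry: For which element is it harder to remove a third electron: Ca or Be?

Be

Consider each +2 ion: Ca²⁺ is the bare [Ar] core; Be²⁺ is the bare [He] core.
All of these are removing an electron from a noble-gas core or deeper; the smaller core (lower principal quantum number) is held far more tightly, and within a period the higher nuclear charge binds the same core more tightly.
Tabulated IE_3 (kJ/mol): Ca 4912, Be 14849.
Overall IE_3 order: Ca < Be.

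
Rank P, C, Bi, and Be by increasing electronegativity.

Be, Bi, P, C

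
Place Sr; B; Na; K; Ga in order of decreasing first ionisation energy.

B > Ga > Sr > Na > K

B is in period 2, group 13; Na is in period 3, group 1; K is in period 4, group 1; Ga is in period 4, group 13; Sr is in period 5, group 2.
Across a period the outer electron is held more tightly (higher IE₁); down a group it sits in a higher shell, more shielded, and comes off more easily.
Neither a single period nor a single group — weigh both effects.
Na > K: they share group 1; the group trend gives Na the larger value.
Sr > Na: the two effects oppose for this pair; the across-period effect wins (550 vs 496 kJ/mol).
Ga > Sr: relative to Sr, both the across-period and down-group shifts push Ga's first ionization energy up.
B > Ga: B sits above Ga in group 13, so the down-group effect alone puts B higher.
For reference (kJ/mol): B 801, Na 496, K 419, Ga 579, Sr 550.
So from highest to lowest: B > Ga > Sr > Na > K.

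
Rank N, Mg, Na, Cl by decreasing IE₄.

Mg > Na > N > Cl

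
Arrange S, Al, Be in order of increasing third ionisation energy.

Al, S, Be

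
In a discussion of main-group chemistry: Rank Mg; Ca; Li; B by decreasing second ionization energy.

Li > B > Mg > Ca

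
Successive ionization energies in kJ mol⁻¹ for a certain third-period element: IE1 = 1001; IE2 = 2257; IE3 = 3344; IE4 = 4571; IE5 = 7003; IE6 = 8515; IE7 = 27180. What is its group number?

Look for the largest jump between consecutive ionization energies: IE7/IE6 ≈ 3.2, far larger than any earlier ratio.
That jump marks the point where a core electron is being removed. So the atom has 6 valence electrons.
A main-group element with 6 valence electrons is in group 16.

Group 16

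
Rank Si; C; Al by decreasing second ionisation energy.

IE_2 is the cost of taking one more electron from the +1 cation: Si⁺ still has 3 valence electrons; C⁺ still has 3 valence electrons; Al⁺ still has 2 valence electrons.
All are still removing valence electrons, so compare the +1 ions as you would atoms: IE_2 generally rises across a period (higher Z_eff) and falls down a group (larger shell), subject to the usual subshell exceptions.
Valence configurations: Si⁺ [Ne]3s²3p¹, C⁺ [He]2s²2p¹, Al⁺ [Ne]3s².
Si⁺ loses a lone 3p electron whereas Al⁺ must break into a filled 3s² pair, so IE_2(Al) > IE_2(Si) even though Si has the higher nuclear charge.
Tabulated IE_2 (kJ/mol): Si 1577, C 2353, Al 1817.
So the second ionization energies run Si < Al < C.

C, Al, Si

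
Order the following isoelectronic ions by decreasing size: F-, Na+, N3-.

All of these have 10 electrons, so size is governed by nuclear charge alone: the more protons, the stronger the pull on the same electron cloud, and the smaller the ion.
Nuclear charges: Na+ (Z=11), F- (Z=9), N3- (Z=7).
Largest to smallest: N3- > F- > Na+.

N3- > F- > Na+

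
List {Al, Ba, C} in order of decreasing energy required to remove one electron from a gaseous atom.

Removing the outermost electron gets harder across a period and easier down a group.
These span different periods and groups, so the two trends combine.
Al > Ba: relative to Ba, both the across-period and down-group shifts push Al's first ionization energy up.
C > Al: both effects reinforce here, so C is clearly the higher of the two.
Approximate values (kJ/mol): C 1086, Al 578, Ba 503.
So from highest to lowest: C > Al > Ba.

C > Al > Ba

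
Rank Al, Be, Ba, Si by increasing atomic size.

Be, Si, Al, Ba

Be is in period 2, group 2; Al is in period 3, group 13; Si is in period 3, group 14; Ba is in period 6, group 2.
Atomic radius shrinks across a period as nuclear charge pulls the same shell inward, and grows down a group as new shells are added.
Here both period and group differ, so the two effects have to be weighed against each other.
Si > Be: period and group pull opposite ways; the down-group shift dominates (116 vs 102 pm).
Al > Si: Al lies to the left of Si in period 3, so the across-period effect alone puts Al larger.
Ba > Al: both effects reinforce here, so Ba is clearly the larger of the two.
Approximate values (pm): Be 102, Al 126, Si 116, Ba 196.
So from smallest to largest: Be < Si < Al < Ba.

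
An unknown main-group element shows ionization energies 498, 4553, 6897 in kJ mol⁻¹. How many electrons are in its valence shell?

Look for the largest jump between consecutive ionization energies: IE2/IE1 ≈ 9.1, far larger than any earlier ratio.
That jump marks the point where a core electron is being removed. So the atom has 1 valence electron.

1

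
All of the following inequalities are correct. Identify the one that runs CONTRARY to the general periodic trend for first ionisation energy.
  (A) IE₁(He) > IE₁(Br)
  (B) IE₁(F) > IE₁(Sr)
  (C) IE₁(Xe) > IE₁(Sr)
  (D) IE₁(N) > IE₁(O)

(D)

The general trend: first ionisation energy increases across a period and decreases down a group.
(A) He (period 1, group 18) vs Br (period 4, group 17): the stated order agrees with the simple trend.
(B) F (period 2, group 17) vs Sr (period 5, group 2): the stated order agrees with the simple trend.
(C) Xe (period 5, group 18) vs Sr (period 5, group 2): the stated order agrees with the simple trend.
(D) N (period 2, group 15) vs O (period 2, group 16): the stated order contradicts the simple trend.
The exception is (D): pairing an electron in O's 2p⁴ costs repulsion energy, so O ionizes more easily than half-filled N (2p³).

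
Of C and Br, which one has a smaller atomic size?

C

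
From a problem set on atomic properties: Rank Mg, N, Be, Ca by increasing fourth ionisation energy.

The fourth ionization energy removes an electron from the +3 ion. For each element: Mg³⁺ is already 1 electron into the core; N³⁺ still has 2 valence electrons; Be³⁺ is already 1 electron into the core; Ca³⁺ is already 1 electron into the core.
Usually core removal costs more than valence removal, but here the competition is close: a tightly held n=2 valence electron can cost more to remove than an n=3 core electron, so the actual values have to decide it.
Tabulated IE_4 (kJ/mol): Mg 10543, N 7475, Be 21007, Ca 6491.
Overall IE_4 order: Ca < N < Mg < Be.

Ca, N, Mg, Be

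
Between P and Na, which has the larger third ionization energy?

Consider each +2 ion: P²⁺ still has 3 valence electrons; Na²⁺ is already 1 electron into the core.
Core electrons are held far more tightly than valence electrons, so Na tops the IE_3 order.
Approximate IE_3 values (kJ/mol): P 2914, Na 6910.
Hence IE_3: P < Na.

Na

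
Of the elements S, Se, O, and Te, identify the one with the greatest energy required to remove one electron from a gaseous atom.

O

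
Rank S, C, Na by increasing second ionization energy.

S < C < Na

After 1 electron has been removed, what remains? S⁺ still has 5 valence electrons; C⁺ still has 3 valence electrons; Na⁺ is the bare [Ne] core.
Breaking into a closed-shell core is much more expensive than removing a leftover valence electron — Na has the largest IE_2 here.
Valence configurations: S⁺ [Ne]3s²3p³, C⁺ [He]2s²2p¹.
Tabulated IE_2 (kJ/mol): S 2252, C 2353, Na 4562.
Hence IE_2: S < C < Na.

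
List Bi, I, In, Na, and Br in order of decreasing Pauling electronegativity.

Atoms toward the upper right of the periodic table pull bonding electrons most strongly.
These span different periods and groups, so the two trends combine.
In > Na: period and group pull opposite ways; the across-period shift dominates (1.78 vs 0.93).
Bi > In: the two effects oppose for this pair; the across-period effect wins (2.02 vs 1.78).
I > Bi: both effects reinforce here, so I is clearly the higher of the two.
Br > I: Br sits above I in group 17, so the down-group effect alone puts Br higher.
Approximate values (Pauling): Na 0.93, Br 2.96, In 1.78, I 2.66, Bi 2.02.
So from highest to lowest: Br > I > Bi > In > Na.

Br > I > Bi > In > Na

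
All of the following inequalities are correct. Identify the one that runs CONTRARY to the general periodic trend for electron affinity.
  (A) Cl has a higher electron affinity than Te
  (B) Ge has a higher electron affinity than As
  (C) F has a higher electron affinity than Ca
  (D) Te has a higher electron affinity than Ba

The general trend: electron affinity increases across a period and decreases down a group.
(A) Cl (period 3, group 17) vs Te (period 5, group 16): the stated order agrees with the simple trend.
(B) Ge (period 4, group 14) vs As (period 4, group 15): the stated order contradicts the simple trend.
(C) F (period 2, group 17) vs Ca (period 4, group 2): the stated order agrees with the simple trend.
(D) Te (period 5, group 16) vs Ba (period 6, group 2): the stated order agrees with the simple trend.
The exception is (B): adding an electron to As's half-filled 4p³ is unfavourable, so Ge (4p²) has the more exothermic EA.

(B)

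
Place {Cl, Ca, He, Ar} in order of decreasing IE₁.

He is in period 1, group 18; Cl is in period 3, group 17; Ar is in period 3, group 18; Ca is in period 4, group 2.
First ionization energy rises across a period (greater Z_eff holds electrons more tightly) and falls down a group (valence electrons are farther from the nucleus).
These span different periods and groups, so the two trends combine.
Cl > Ca: both effects reinforce here, so Cl is clearly the higher of the two.
Ar > Cl: Ar lies to the right of Cl in period 3, so the across-period effect alone puts Ar higher.
He > Ar: He sits above Ar in group 18, so the down-group effect alone puts He higher.
Approximate values (kJ/mol): He 2372, Cl 1251, Ar 1521, Ca 590.
So from highest to lowest: He > Ar > Cl > Ca.

He > Ar > Cl > Ca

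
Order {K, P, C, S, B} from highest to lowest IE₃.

The third ionization energy removes an electron from the +2 ion. For each element: K²⁺ is already 1 electron into the core; P²⁺ still has 3 valence electrons; C²⁺ still has 2 valence electrons; S²⁺ still has 4 valence electrons; B²⁺ still has 1 valence electron.
Usually core removal costs more than valence removal, but here the competition is close: a tightly held n=2 valence electron can cost more to remove than an n=3 core electron, so the actual values have to decide it.
Valence configurations: P²⁺ [Ne]3s²3p¹, C²⁺ [He]2s², S²⁺ [Ne]3s²3p², B²⁺ [He]2s¹.
The numbers (kJ/mol): K 4420, P 2914, C 4620, S 3357, B 3660.
Putting it together, IE_3: P < S < B < K < C.

C, K, B, S, P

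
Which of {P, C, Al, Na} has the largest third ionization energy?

Na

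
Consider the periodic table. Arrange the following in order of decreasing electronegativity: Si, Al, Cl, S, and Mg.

Mg is in period 3, group 2; Al is in period 3, group 13; Si is in period 3, group 14; S is in period 3, group 16; Cl is in period 3, group 17.
Atoms toward the upper right of the periodic table pull bonding electrons most strongly.
All lie in period 3, so electronegativity increases left to right.
So from highest to lowest: Cl > S > Si > Al > Mg.

Cl, S, Si, Al, Mg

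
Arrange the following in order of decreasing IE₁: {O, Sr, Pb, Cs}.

IE₁ increases left→right with effective nuclear charge and decreases top→bottom as the valence shell moves farther out.
Neither a single period nor a single group — weigh both effects.
Sr > Cs: both effects reinforce here, so Sr is clearly the higher of the two.
Pb > Sr: period and group pull opposite ways; the across-period shift dominates (716 vs 550 kJ/mol).
O > Pb: both effects reinforce here, so O is clearly the higher of the two.
Tabulated first ionization energy (kJ/mol): O 1314, Sr 550, Cs 376, Pb 716.
So from highest to lowest: O > Pb > Sr > Cs.

O, Pb, Sr, Cs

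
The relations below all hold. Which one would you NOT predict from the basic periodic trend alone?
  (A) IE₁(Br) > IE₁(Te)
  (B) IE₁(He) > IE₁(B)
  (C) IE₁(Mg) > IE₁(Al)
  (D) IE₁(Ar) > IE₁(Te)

(C)

The general trend: first ionization energy increases across a period and decreases down a group.
(A) Br (period 4, group 17) vs Te (period 5, group 16): the stated order agrees with the simple trend.
(B) He (period 1, group 18) vs B (period 2, group 13): the stated order agrees with the simple trend.
(C) Mg (period 3, group 2) vs Al (period 3, group 13): the stated order contradicts the simple trend.
(D) Ar (period 3, group 18) vs Te (period 5, group 16): the stated order agrees with the simple trend.
The exception is (C): Al's single 3p electron is easier to remove than one from Mg's filled 3s².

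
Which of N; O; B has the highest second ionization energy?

O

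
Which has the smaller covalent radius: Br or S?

S

S is in period 3, group 16; Br is in period 4, group 17.
Across a period the added protons contract the valence shell; down a group each new principal shell makes the atom larger.
These span different periods and groups, so the two trends combine.
Br > S: the two effects oppose for this pair; the down-group effect wins (114 vs 103 pm).
Tabulated atomic radius (pm): S 103, Br 114.
So S has the smaller covalent radius (S < Br).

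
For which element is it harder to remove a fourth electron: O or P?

Consider each +3 ion: O³⁺ still has 3 valence electrons; P³⁺ still has 2 valence electrons.
All are still removing valence electrons, so compare the +3 ions as you would atoms: IE_4 generally rises across a period (higher Z_eff) and falls down a group (larger shell), subject to the usual subshell exceptions.
Valence configurations: O³⁺ [He]2s²2p¹, P³⁺ [Ne]3s².
Tabulated IE_4 (kJ/mol): O 7469, P 4964.
Hence IE_4: P < O.

O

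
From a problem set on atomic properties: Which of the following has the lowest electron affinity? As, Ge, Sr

Adding an electron releases more energy for atoms nearer the top right (short of the noble gases).
Here both period and group differ, so the two effects have to be weighed against each other.
As > Sr: relative to Sr, both the across-period and down-group shifts push As's electron affinity up.
Ge > As: this pair runs against the simple trend — see the exception note.
Note the exception: Ge has a higher electron affinity than As, contrary to the simple trend — adding an electron to As's half-filled 4p³ is unfavourable, so Ge (4p²) has the more exothermic EA.
Tabulated electron affinity (kJ/mol): Ge 119, As 78, Sr 5.
The lowest electron affinity among these belongs to Sr.

Sr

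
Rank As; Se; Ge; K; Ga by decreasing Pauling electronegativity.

Se > As > Ge > Ga > K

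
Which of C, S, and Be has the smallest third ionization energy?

S

The third ionization energy removes an electron from the +2 ion. For each element: C²⁺ still has 2 valence electrons; S²⁺ still has 4 valence electrons; Be²⁺ is the bare [He] core.
Breaking into a closed-shell core is much more expensive than removing a leftover valence electron — Be has the largest IE_3 here.
Valence configurations: C²⁺ [He]2s², S²⁺ [Ne]3s²3p².
Approximate IE_3 values (kJ/mol): C 4620, S 3357, Be 14849.
Hence IE_3: S < C < Be.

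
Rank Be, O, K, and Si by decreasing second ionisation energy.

O, K, Be, Si

After 1 electron has been removed, what remains? Be⁺ still has 1 valence electron; O⁺ still has 5 valence electrons; K⁺ is the bare [Ar] core; Si⁺ still has 3 valence electrons.
Usually core removal costs more than valence removal, but here the competition is close: a tightly held n=2 valence electron can cost more to remove than an n=3 core electron, so the actual values have to decide it.
Valence configurations: Be⁺ [He]2s¹, O⁺ [He]2s²2p³, Si⁺ [Ne]3s²3p¹.
Approximate IE_2 values (kJ/mol): Be 1757, O 3388, K 3052, Si 1577.
Overall IE_2 order: Si < Be < K < O.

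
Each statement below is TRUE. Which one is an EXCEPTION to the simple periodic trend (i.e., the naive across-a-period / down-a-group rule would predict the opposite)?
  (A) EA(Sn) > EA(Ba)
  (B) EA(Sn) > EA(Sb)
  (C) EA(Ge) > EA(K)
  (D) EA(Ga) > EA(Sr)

The general trend: electron affinity increases across a period and decreases down a group.
(A) Sn (period 5, group 14) vs Ba (period 6, group 2): the stated order agrees with the simple trend.
(B) Sn (period 5, group 14) vs Sb (period 5, group 15): the stated order contradicts the simple trend.
(C) Ge (period 4, group 14) vs K (period 4, group 1): the stated order agrees with the simple trend.
(D) Ga (period 4, group 13) vs Sr (period 5, group 2): the stated order agrees with the simple trend.
The exception is (B): adding an electron to Sb's half-filled 5p³ is unfavourable, so Sn has the more exothermic EA.

(B)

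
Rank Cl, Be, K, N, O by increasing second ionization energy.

Be < Cl < N < K < O

IE_2 is the cost of taking one more electron from the +1 cation: Cl⁺ still has 6 valence electrons; Be⁺ still has 1 valence electron; K⁺ is the bare [Ar] core; N⁺ still has 4 valence electrons; O⁺ still has 5 valence electrons.
Usually core removal costs more than valence removal, but here the competition is close: a tightly held n=2 valence electron can cost more to remove than an n=3 core electron, so the actual values have to decide it.
Valence configurations: Cl⁺ [Ne]3s²3p⁴, Be⁺ [He]2s¹, N⁺ [He]2s²2p², O⁺ [He]2s²2p³.
Tabulated IE_2 (kJ/mol): Cl 2298, Be 1757, K 3052, N 2856, O 3388.
Hence IE_2: Be < Cl < N < K < O.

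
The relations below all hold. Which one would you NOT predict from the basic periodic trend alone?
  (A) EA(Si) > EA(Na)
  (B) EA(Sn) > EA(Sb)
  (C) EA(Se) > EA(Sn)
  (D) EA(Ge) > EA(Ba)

(B)

The general trend: electron affinity increases across a period and decreases down a group.
(A) Si (period 3, group 14) vs Na (period 3, group 1): the stated order agrees with the simple trend.
(B) Sn (period 5, group 14) vs Sb (period 5, group 15): the stated order contradicts the simple trend.
(C) Se (period 4, group 16) vs Sn (period 5, group 14): the stated order agrees with the simple trend.
(D) Ge (period 4, group 14) vs Ba (period 6, group 2): the stated order agrees with the simple trend.
The exception is (B): adding an electron to Sb's half-filled 5p³ is unfavourable, so Sn has the more exothermic EA.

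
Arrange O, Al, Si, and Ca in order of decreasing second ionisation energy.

O > Al > Si > Ca

Consider each +1 ion: O⁺ still has 5 valence electrons; Al⁺ still has 2 valence electrons; Si⁺ still has 3 valence electrons; Ca⁺ still has 1 valence electron.
All are still removing valence electrons, so compare the +1 ions as you would atoms: IE_2 generally rises across a period (higher Z_eff) and falls down a group (larger shell), subject to the usual subshell exceptions.
Valence configurations: O⁺ [He]2s²2p³, Al⁺ [Ne]3s², Si⁺ [Ne]3s²3p¹, Ca⁺ [Ar]4s¹.
Si⁺ loses a lone 3p electron whereas Al⁺ must break into a filled 3s² pair, so IE_2(Al) > IE_2(Si) even though Si has the higher nuclear charge.
The numbers (kJ/mol): O 3388, Al 1817, Si 1577, Ca 1145.
Putting it together, IE_2: Ca < Si < Al < O.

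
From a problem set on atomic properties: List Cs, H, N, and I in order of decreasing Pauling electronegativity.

N > I > H > Cs

H is in period 1, group 1; N is in period 2, group 15; I is in period 5, group 17; Cs is in period 6, group 1.
Electronegativity increases across a period and decreases down a group, tracking effective nuclear charge and atomic size.
These span different periods and groups, so the two trends combine.
H > Cs: H sits above Cs in group 1, so the down-group effect alone puts H higher.
I > H: period and group pull opposite ways; the across-period shift dominates (2.66 vs 2.20).
N > I: the two effects oppose for this pair; the down-group effect wins (3.04 vs 2.66).
For reference (Pauling): H 2.20, N 3.04, I 2.66, Cs 0.79.
So from highest to lowest: N > I > H > Cs.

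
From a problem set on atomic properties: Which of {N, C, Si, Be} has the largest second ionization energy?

Consider each +1 ion: N⁺ still has 4 valence electrons; C⁺ still has 3 valence electrons; Si⁺ still has 3 valence electrons; Be⁺ still has 1 valence electron.
All are still removing valence electrons, so compare the +1 ions as you would atoms: IE_2 generally rises across a period (higher Z_eff) and falls down a group (larger shell), subject to the usual subshell exceptions.
Valence configurations: N⁺ [He]2s²2p², C⁺ [He]2s²2p¹, Si⁺ [Ne]3s²3p¹, Be⁺ [He]2s¹.
Tabulated IE_2 (kJ/mol): N 2856, C 2353, Si 1577, Be 1757.
So the second ionization energies run Si < Be < C < N.

N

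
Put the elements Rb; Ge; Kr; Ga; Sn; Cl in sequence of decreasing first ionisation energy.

Cl is in period 3, group 17; Ga is in period 4, group 13; Ge is in period 4, group 14; Kr is in period 4, group 18; Rb is in period 5, group 1; Sn is in period 5, group 14.
Removing the outermost electron gets harder across a period and easier down a group.
Neither a single period nor a single group — weigh both effects.
Ga > Rb: both effects reinforce here, so Ga is clearly the higher of the two.
Sn > Ga: period and group pull opposite ways; the across-period shift dominates (709 vs 579 kJ/mol).
Ge > Sn: Ge sits above Sn in group 14, so the down-group effect alone puts Ge higher.
Cl > Ge: both effects reinforce here, so Cl is clearly the higher of the two.
Kr > Cl: the two effects oppose for this pair; the across-period effect wins (1351 vs 1251 kJ/mol).
Approximate values (kJ/mol): Cl 1251, Ga 579, Ge 762, Kr 1351, Rb 403, Sn 709.
So from highest to lowest: Kr > Cl > Ge > Sn > Ga > Rb.

Kr > Cl > Ge > Sn > Ga > Rb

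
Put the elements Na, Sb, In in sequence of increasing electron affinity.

Na is in period 3, group 1; In is in period 5, group 13; Sb is in period 5, group 15.
Electron affinity generally becomes more exothermic across a period toward the halogens and less exothermic down a group.
Neither a single period nor a single group — weigh both effects.
Na > In: the two effects oppose for this pair; the down-group effect wins (53 vs 29 kJ/mol).
Sb > Na: period and group pull opposite ways; the across-period shift dominates (103 vs 53 kJ/mol).
Tabulated electron affinity (kJ/mol): Na 53, In 29, Sb 103.
So from lowest to highest: In < Na < Sb.

In < Na < Sb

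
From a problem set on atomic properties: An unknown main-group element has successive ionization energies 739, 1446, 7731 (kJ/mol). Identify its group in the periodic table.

Group 2

Look for the largest jump between consecutive ionization energies: IE3/IE2 ≈ 5.3, far larger than any earlier ratio.
That jump marks the point where a core electron is being removed. So the atom has 2 valence electrons.
A main-group element with 2 valence electrons is in group 2.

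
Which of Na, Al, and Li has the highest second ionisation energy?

Li

The second ionization energy removes an electron from the +1 ion. For each element: Na⁺ is the bare [Ne] core; Al⁺ still has 2 valence electrons; Li⁺ is the bare [He] core.
Pulling an electron out of a noble-gas core costs far more than removing a remaining valence electron, so Na and Li sit at the high end of IE_2.
The numbers (kJ/mol): Na 4562, Al 1817, Li 7298.
Hence IE_2: Al < Na < Li.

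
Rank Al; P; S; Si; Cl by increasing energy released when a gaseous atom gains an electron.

Atoms with high Z_eff and room in the valence shell (especially the halogens) have the most exothermic electron affinities.
All lie in period 3; the across-period trend (electron affinity increases left to right) applies, with the exception below.
Note the exception: Si has a higher electron affinity than P, contrary to the simple trend — adding an electron to P's half-filled 3p³ is unfavourable, so Si (3p²) has the more exothermic EA.
Approximate values (kJ/mol): Al 42, Si 134, P 72, S 200, Cl 349.
So from lowest to highest: Al < P < Si < S < Cl.

Al < P < Si < S < Cl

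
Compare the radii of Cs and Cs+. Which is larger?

Forming Cs+ removes 1 electron from Cs. Fewer electrons for the same nuclear charge means less shielding and a higher Z_eff on the remaining electrons, and for main-group metals the entire outer shell is lost.
A cation is smaller than its parent atom: Cs+ < Cs.

Cs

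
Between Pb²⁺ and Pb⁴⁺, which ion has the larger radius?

Pb²⁺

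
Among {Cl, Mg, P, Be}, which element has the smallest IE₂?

Mg

The second ionization energy removes an electron from the +1 ion. For each element: Cl⁺ still has 6 valence electrons; Mg⁺ still has 1 valence electron; P⁺ still has 4 valence electrons; Be⁺ still has 1 valence electron.
All are still removing valence electrons, so compare the +1 ions as you would atoms: IE_2 generally rises across a period (higher Z_eff) and falls down a group (larger shell), subject to the usual subshell exceptions.
Valence configurations: Cl⁺ [Ne]3s²3p⁴, Mg⁺ [Ne]3s¹, P⁺ [Ne]3s²3p², Be⁺ [He]2s¹.
Approximate IE_2 values (kJ/mol): Cl 2298, Mg 1451, P 1907, Be 1757.
Overall IE_2 order: Mg < Be < P < Cl.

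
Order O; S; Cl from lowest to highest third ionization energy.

S, Cl, O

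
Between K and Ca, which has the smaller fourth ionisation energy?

K

The fourth ionization energy removes an electron from the +3 ion. For each element: K³⁺ is already 2 electrons into the core; Ca³⁺ is already 1 electron into the core.
All of these are removing an electron from a noble-gas core or deeper; the smaller core (lower principal quantum number) is held far more tightly, and within a period the higher nuclear charge binds the same core more tightly.
Tabulated IE_4 (kJ/mol): K 5877, Ca 6491.
Overall IE_4 order: K < Ca.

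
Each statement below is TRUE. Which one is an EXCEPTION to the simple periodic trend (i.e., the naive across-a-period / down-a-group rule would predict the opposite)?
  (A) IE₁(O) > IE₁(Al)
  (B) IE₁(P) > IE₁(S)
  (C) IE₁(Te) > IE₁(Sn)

(B)

The general trend: IE₁ increases across a period and decreases down a group.
(A) O (period 2, group 16) vs Al (period 3, group 13): the stated order agrees with the simple trend.
(B) P (period 3, group 15) vs S (period 3, group 16): the stated order contradicts the simple trend.
(C) Te (period 5, group 16) vs Sn (period 5, group 14): the stated order agrees with the simple trend.
The exception is (B): S (3p⁴) ionizes more easily than half-filled P (3p³) because the paired 3p electron in S is pushed out by e⁻–e⁻ repulsion.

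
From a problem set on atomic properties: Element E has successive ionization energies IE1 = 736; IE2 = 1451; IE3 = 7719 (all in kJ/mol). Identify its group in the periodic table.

Look for the largest jump between consecutive ionization energies: IE3/IE2 ≈ 5.3, far larger than any earlier ratio.
That jump marks the point where a core electron is being removed. So the atom has 2 valence electrons.
A main-group element with 2 valence electrons is in group 2.

Group 2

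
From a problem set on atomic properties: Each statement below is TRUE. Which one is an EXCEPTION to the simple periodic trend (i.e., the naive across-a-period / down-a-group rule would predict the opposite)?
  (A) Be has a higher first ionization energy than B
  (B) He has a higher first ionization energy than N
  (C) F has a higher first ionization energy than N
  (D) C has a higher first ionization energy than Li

The general trend: first ionization energy increases across a period and decreases down a group.
(A) Be (period 2, group 2) vs B (period 2, group 13): the stated order contradicts the simple trend.
(B) He (period 1, group 18) vs N (period 2, group 15): the stated order agrees with the simple trend.
(C) F (period 2, group 17) vs N (period 2, group 15): the stated order agrees with the simple trend.
(D) C (period 2, group 14) vs Li (period 2, group 1): the stated order agrees with the simple trend.
The exception is (A): removing B's lone 2p electron is easier than breaking Be's filled 2s².

(A)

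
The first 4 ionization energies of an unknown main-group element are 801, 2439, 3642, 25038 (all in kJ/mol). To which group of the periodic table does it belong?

Look for the largest jump between consecutive ionization energies: IE4/IE3 ≈ 6.9, far larger than any earlier ratio.
That jump marks the point where a core electron is being removed. So the atom has 3 valence electrons.
A main-group element with 3 valence electrons is in group 13.

Group 13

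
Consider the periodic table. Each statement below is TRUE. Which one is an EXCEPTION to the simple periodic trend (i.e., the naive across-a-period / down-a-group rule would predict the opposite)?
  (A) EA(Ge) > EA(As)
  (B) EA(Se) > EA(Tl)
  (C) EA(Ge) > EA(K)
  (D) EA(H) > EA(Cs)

The general trend: electron affinity increases across a period and decreases down a group.
(A) Ge (period 4, group 14) vs As (period 4, group 15): the stated order contradicts the simple trend.
(B) Se (period 4, group 16) vs Tl (period 6, group 13): the stated order agrees with the simple trend.
(C) Ge (period 4, group 14) vs K (period 4, group 1): the stated order agrees with the simple trend.
(D) H (period 1, group 1) vs Cs (period 6, group 1): the stated order agrees with the simple trend.
The exception is (A): adding an electron to As's half-filled 4p³ is unfavourable, so Ge (4p²) has the more exothermic EA.

(A)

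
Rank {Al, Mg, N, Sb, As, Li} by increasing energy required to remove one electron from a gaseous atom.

Across a period the outer electron is held more tightly (higher IE₁); down a group it sits in a higher shell, more shielded, and comes off more easily.
Neither a single period nor a single group — weigh both effects.
Al > Li: the two effects oppose for this pair; the across-period effect wins (578 vs 520 kJ/mol).
Mg > Al: this pair runs against the simple trend — see the exception note.
Sb > Mg: the two effects oppose for this pair; the across-period effect wins (831 vs 738 kJ/mol).
As > Sb: they share group 15; the group trend gives As the larger value.
N > As: N sits above As in group 15, so the down-group effect alone puts N higher.
Note the exception: Mg has a higher first ionization energy than Al, contrary to the simple trend — Al's single 3p electron is easier to remove than one from Mg's filled 3s².
For reference (kJ/mol): Li 520, N 1402, Mg 738, Al 578, As 947, Sb 831.
So from lowest to highest: Li < Al < Mg < Sb < As < N.

Li < Al < Mg < Sb < As < N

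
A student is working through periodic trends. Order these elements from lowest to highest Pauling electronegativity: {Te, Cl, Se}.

Te < Se < Cl

Cl is in period 3, group 17; Se is in period 4, group 16; Te is in period 5, group 16.
Smaller atoms with higher effective nuclear charge are more electronegative.
Neither a single period nor a single group — weigh both effects.
Se > Te: they share group 16; the group trend gives Se the larger value.
Cl > Se: both effects reinforce here, so Cl is clearly the higher of the two.
Tabulated electronegativity (Pauling): Cl 3.16, Se 2.55, Te 2.10.
So from lowest to highest: Te < Se < Cl.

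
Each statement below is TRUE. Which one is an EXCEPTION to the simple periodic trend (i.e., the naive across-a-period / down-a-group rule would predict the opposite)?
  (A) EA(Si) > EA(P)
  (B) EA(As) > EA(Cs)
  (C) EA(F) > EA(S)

(A)

The general trend: electron affinity increases across a period and decreases down a group.
(A) Si (period 3, group 14) vs P (period 3, group 15): the stated order contradicts the simple trend.
(B) As (period 4, group 15) vs Cs (period 6, group 1): the stated order agrees with the simple trend.
(C) F (period 2, group 17) vs S (period 3, group 16): the stated order agrees with the simple trend.
The exception is (A): adding an electron to P's half-filled 3p³ is unfavourable, so Si (3p²) has the more exothermic EA.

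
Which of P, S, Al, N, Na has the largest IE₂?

Na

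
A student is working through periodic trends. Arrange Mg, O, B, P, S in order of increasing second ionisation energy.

IE_2 is the cost of taking one more electron from the +1 cation: Mg⁺ still has 1 valence electron; O⁺ still has 5 valence electrons; B⁺ still has 2 valence electrons; P⁺ still has 4 valence electrons; S⁺ still has 5 valence electrons.
All are still removing valence electrons, so compare the +1 ions as you would atoms: IE_2 generally rises across a period (higher Z_eff) and falls down a group (larger shell), subject to the usual subshell exceptions.
Valence configurations: Mg⁺ [Ne]3s¹, O⁺ [He]2s²2p³, B⁺ [He]2s², P⁺ [Ne]3s²3p², S⁺ [Ne]3s²3p³.
Tabulated IE_2 (kJ/mol): Mg 1451, O 3388, B 2427, P 1907, S 2252.
Hence IE_2: Mg < P < S < B < O.

Mg < P < S < B < O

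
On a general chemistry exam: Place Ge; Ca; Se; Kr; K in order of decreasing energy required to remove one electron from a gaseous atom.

Kr, Se, Ge, Ca, K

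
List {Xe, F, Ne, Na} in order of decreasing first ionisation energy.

Ne, F, Xe, Na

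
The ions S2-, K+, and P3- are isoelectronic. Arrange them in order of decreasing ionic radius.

P3- > S2- > K+

All of these have 18 electrons, so size is governed by nuclear charge alone: the more protons, the stronger the pull on the same electron cloud, and the smaller the ion.
Nuclear charges: K+ (Z=19), S2- (Z=16), P3- (Z=15).
Largest to smallest: P3- > S2- > K+.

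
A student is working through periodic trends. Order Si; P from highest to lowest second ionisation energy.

Consider each +1 ion: Si⁺ still has 3 valence electrons; P⁺ still has 4 valence electrons.
All are still removing valence electrons, so compare the +1 ions as you would atoms: IE_2 generally rises across a period (higher Z_eff) and falls down a group (larger shell), subject to the usual subshell exceptions.
Valence configurations: Si⁺ [Ne]3s²3p¹, P⁺ [Ne]3s²3p².
The numbers (kJ/mol): Si 1577, P 1907.
So the second ionization energies run Si < P.

P > Si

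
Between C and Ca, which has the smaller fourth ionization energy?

IE_4 is the cost of taking one more electron from the +3 cation: C³⁺ still has 1 valence electron; Ca³⁺ is already 1 electron into the core.
Core electrons are held far more tightly than valence electrons, so Ca tops the IE_4 order.
Tabulated IE_4 (kJ/mol): C 6223, Ca 6491.
Putting it together, IE_4: C < Ca.

C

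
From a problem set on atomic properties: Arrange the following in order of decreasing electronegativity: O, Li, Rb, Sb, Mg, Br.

Li is in period 2, group 1; O is in period 2, group 16; Mg is in period 3, group 2; Br is in period 4, group 17; Rb is in period 5, group 1; Sb is in period 5, group 15.
Smaller atoms with higher effective nuclear charge are more electronegative.
Here both period and group differ, so the two effects have to be weighed against each other.
Li > Rb: Li sits above Rb in group 1, so the down-group effect alone puts Li higher.
Mg > Li: the two effects oppose for this pair; the across-period effect wins (1.31 vs 0.98).
Sb > Mg: the two effects oppose for this pair; the across-period effect wins (2.05 vs 1.31).
Br > Sb: both effects reinforce here, so Br is clearly the higher of the two.
O > Br: the two effects oppose for this pair; the down-group effect wins (3.44 vs 2.96).
Approximate values (Pauling): Li 0.98, O 3.44, Mg 1.31, Br 2.96, Rb 0.82, Sb 2.05.
So from highest to lowest: O > Br > Sb > Mg > Li > Rb.

O > Br > Sb > Mg > Li > Rb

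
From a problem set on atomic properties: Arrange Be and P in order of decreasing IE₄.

IE_4 is the cost of taking one more electron from the +3 cation: Be³⁺ is already 1 electron into the core; P³⁺ still has 2 valence electrons.
Breaking into a closed-shell core is much more expensive than removing a leftover valence electron — Be has the largest IE_4 here.
Approximate IE_4 values (kJ/mol): Be 21007, P 4964.
So the fourth ionization energies run P < Be.

Be > P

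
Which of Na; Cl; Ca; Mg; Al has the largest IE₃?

Consider each +2 ion: Na²⁺ is already 1 electron into the core; Cl²⁺ still has 5 valence electrons; Ca²⁺ is the bare [Ar] core; Mg²⁺ is the bare [Ne] core; Al²⁺ still has 1 valence electron.
Breaking into a closed-shell core is much more expensive than removing a leftover valence electron — Ca, Na and Mg have the largest IE_3 here.
Valence configurations: Cl²⁺ [Ne]3s²3p³, Al²⁺ [Ne]3s¹.
Tabulated IE_3 (kJ/mol): Na 6910, Cl 3822, Ca 4912, Mg 7733, Al 2745.
Hence IE_3: Al < Cl < Ca < Na < Mg.

Mg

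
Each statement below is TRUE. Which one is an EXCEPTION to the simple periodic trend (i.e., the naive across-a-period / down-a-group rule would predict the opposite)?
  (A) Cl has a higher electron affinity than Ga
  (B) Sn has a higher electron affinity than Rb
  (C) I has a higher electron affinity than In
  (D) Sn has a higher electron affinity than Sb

(D)

The general trend: electron affinity increases across a period and decreases down a group.
(A) Cl (period 3, group 17) vs Ga (period 4, group 13): the stated order agrees with the simple trend.
(B) Sn (period 5, group 14) vs Rb (period 5, group 1): the stated order agrees with the simple trend.
(C) I (period 5, group 17) vs In (period 5, group 13): the stated order agrees with the simple trend.
(D) Sn (period 5, group 14) vs Sb (period 5, group 15): the stated order contradicts the simple trend.
The exception is (D): adding an electron to Sb's half-filled 5p³ is unfavourable, so Sn has the more exothermic EA.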